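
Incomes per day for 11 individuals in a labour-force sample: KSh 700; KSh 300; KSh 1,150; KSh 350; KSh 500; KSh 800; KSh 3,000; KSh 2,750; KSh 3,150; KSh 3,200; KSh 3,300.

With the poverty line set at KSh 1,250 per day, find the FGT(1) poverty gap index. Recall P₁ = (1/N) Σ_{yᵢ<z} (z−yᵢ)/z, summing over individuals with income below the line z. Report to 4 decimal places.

Poor units: KSh 300, KSh 350, KSh 500, KSh 700, KSh 800, KSh 1,150 (q = 6 of N = 11).
Shortfall ratios: (1250−300)/1250 = 0.7600; (1250−350)/1250 = 0.7200; (1250−500)/1250 = 0.6000; (1250−700)/1250 = 0.4400; (1250−800)/1250 = 0.3600; (1250−1150)/1250 = 0.0800.
Sum of shortfalls = 2.960000; P₁ averages over all N: 2.960000 / 11 = 0.2691.

0.2691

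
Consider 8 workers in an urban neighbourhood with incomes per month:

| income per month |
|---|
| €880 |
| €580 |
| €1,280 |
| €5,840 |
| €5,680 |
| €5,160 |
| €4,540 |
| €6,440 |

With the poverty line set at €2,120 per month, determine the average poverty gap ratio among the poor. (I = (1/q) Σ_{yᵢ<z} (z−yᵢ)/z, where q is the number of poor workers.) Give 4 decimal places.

Poor units: €580, €880, €1,280 (q = 3 of N = 8).
Relative gaps: 0.7264, 0.5849, 0.3962; sum = 1.707547.
The income-gap ratio divides by q (the poor only): 1.707547 / 3 = 0.5692.

0.5692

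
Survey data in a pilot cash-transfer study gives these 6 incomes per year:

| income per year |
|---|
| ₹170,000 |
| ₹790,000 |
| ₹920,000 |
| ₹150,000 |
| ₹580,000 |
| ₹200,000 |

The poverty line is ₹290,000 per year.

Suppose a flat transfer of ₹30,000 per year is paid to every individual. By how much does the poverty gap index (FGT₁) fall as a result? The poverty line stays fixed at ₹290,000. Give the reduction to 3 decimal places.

0.052

Before: below the line — ₹150,000, ₹170,000, ₹200,000; poverty gap index (FGT₁) = 0.20115.
After the ₹30,000 transfer: below the line — ₹180,000, ₹200,000, ₹230,000; poverty gap index (FGT₁) = 0.14943.
Reduction = 0.20115 − 0.14943 = 0.052.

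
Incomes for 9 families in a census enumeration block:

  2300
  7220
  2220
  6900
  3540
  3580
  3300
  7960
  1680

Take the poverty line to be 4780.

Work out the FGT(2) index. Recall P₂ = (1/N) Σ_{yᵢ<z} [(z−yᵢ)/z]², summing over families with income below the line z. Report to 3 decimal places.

0.134

Below the line: 1680, 2220, 2300, 3300, 3540, 3580 (q = 6 of N = 9).
Normalized shortfalls: (4780−1680)/4780 = 0.6485; (4780−2220)/4780 = 0.5356; (4780−2300)/4780 = 0.5188; (4780−3300)/4780 = 0.3096; (4780−3540)/4780 = 0.2594; (4780−3580)/4780 = 0.2510.
Squared: 0.4206; 0.2868; 0.2692; 0.0959; 0.0673; 0.0630.
Sum = 1.202798; P₂ = 1.202798 / 9 = 0.134.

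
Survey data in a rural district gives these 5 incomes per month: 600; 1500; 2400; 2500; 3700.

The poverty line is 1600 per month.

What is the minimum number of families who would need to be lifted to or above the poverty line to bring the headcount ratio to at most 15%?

2 of the 5 families are poor, so H = 2/5 = 0.400.
A headcount ratio of at most 15% allows at most ⌊0.15 × 5⌋ = 0 poor families.
So at least 2 − 0 = 2 must be lifted.

2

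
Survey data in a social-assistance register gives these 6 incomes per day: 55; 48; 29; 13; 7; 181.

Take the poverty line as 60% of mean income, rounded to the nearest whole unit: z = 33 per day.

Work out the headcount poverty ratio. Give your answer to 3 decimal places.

3 of the 6 workers have income below 33.
H = 3/6 = 0.500.

0.500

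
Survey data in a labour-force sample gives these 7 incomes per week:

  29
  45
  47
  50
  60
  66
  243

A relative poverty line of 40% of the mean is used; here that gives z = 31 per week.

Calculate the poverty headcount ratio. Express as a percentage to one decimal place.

1 of the 7 respondents have income below 31.
H = 1/7 = 14.3%.

14.3%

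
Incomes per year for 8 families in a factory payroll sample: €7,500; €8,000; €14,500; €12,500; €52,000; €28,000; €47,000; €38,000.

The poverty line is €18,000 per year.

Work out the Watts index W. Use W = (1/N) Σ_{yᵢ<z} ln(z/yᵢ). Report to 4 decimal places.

Poor units: €7,500, €8,000, €12,500, €14,500 (q = 4 of N = 8).
ln(z/y) terms: ln(18000/7500) = 0.8755; ln(18000/8000) = 0.8109; ln(18000/12500) = 0.3646; ln(18000/14500) = 0.2162.
W = 2.267265 / 8 = 0.2834.

0.2834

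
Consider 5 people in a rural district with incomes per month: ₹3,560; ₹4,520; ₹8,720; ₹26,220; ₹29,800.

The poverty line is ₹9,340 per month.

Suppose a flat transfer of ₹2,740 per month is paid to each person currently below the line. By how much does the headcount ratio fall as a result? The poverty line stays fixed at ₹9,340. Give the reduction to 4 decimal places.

0.2000

Before: below the line — ₹3,560, ₹4,520, ₹8,720; headcount ratio = 0.600000.
After the ₹2,740 transfer: below the line — ₹6,300, ₹7,260; headcount ratio = 0.400000.
Reduction = 0.600000 − 0.400000 = 0.2000.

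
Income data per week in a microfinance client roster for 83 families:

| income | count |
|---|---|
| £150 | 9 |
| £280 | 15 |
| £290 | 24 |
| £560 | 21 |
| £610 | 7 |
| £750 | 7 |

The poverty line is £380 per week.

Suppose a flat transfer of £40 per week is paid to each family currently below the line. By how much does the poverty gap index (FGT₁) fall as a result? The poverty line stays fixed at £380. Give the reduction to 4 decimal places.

Before: below the line — 9×£150, 15×£280, 24×£290; poverty gap index (FGT₁) = 0.181674.
After the £40 transfer: below the line — 9×£190, 15×£320, 24×£330; poverty gap index (FGT₁) = 0.120799.
Reduction = 0.181674 − 0.120799 = 0.0609.

0.0609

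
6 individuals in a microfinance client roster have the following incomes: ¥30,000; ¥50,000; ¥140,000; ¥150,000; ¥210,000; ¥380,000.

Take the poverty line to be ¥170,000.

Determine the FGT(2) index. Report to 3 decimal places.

0.204

Incomes under z: ¥30,000, ¥50,000, ¥140,000, ¥150,000 (q = 4 of N = 6).
Relative gaps: (170000−30000)/170000 = 0.8235; (170000−50000)/170000 = 0.7059; (170000−140000)/170000 = 0.1765; (170000−150000)/170000 = 0.1176.
Squared: 0.6782; 0.4983; 0.0311; 0.0138.
Sum = 1.221453; P₂ = 1.221453 / 6 = 0.204.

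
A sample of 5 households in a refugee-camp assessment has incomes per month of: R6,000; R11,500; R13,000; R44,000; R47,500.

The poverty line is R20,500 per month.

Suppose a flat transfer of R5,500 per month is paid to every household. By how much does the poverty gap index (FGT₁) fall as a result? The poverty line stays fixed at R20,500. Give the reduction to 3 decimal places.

0.161

Before: below the line — R6,000, R11,500, R13,000; poverty gap index (FGT₁) = 0.30244.
After the R5,500 transfer: below the line — R11,500, R17,000, R18,500; poverty gap index (FGT₁) = 0.14146.
Reduction = 0.30244 − 0.14146 = 0.161.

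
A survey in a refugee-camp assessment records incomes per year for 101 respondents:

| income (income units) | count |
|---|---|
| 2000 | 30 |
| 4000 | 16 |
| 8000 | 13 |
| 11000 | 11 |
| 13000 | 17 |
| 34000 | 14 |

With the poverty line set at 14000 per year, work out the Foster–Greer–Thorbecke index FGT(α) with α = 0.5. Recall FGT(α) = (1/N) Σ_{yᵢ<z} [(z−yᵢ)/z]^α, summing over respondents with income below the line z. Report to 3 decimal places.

Below the line: 30×2000, 16×4000, 13×8000, 11×11000, 17×13000 (q = 87 of N = 101).
Normalized shortfalls: (14000−2000)/14000 = 0.8571 (×30); (14000−4000)/14000 = 0.7143 (×16); (14000−8000)/14000 = 0.4286 (×13); (14000−11000)/14000 = 0.2143 (×11); (14000−13000)/14000 = 0.0714 (×17).
Raised to α = 0.5: 0.92582 (×30); 0.84515 (×16); 0.65465 (×13); 0.46291 (×11); 0.26726 (×17).
Sum = 59.443020; FGT(0.5) = 59.443020 / 101 = 0.589.

0.589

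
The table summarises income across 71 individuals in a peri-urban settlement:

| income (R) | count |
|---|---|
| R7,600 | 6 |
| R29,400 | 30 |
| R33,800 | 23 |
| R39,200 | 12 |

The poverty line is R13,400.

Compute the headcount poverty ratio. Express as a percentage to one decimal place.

8.5%

6 of the 71 individuals have income below R13,400.
H = 6/71 = 8.5%.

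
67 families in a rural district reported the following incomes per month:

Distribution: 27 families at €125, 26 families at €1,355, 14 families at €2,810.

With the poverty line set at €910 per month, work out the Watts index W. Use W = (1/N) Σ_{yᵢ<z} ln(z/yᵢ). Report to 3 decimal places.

Incomes under z: 27×€125 (q = 27 of N = 67).
Log gaps: ln(910/125) = 1.9851 (×27).
W = 53.598533 / 67 = 0.800.

0.800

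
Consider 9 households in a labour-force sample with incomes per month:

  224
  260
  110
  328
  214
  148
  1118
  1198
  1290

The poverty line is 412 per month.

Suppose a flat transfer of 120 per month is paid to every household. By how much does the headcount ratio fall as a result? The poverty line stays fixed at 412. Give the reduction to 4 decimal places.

Before: below the line — 110, 148, 214, 224, 260, 328; headcount ratio = 0.666667.
After the 120 transfer: below the line — 230, 268, 334, 344, 380; headcount ratio = 0.555556.
Reduction = 0.666667 − 0.555556 = 0.1111.

0.1111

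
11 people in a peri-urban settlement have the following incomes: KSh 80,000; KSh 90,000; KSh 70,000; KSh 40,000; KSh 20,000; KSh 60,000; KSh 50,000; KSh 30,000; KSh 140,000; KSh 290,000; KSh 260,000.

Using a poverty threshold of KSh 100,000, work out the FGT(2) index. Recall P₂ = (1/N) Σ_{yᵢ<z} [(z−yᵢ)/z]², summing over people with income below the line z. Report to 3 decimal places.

0.185

Below the line: KSh 20,000, KSh 30,000, KSh 40,000, KSh 50,000, KSh 60,000, KSh 70,000, KSh 80,000, KSh 90,000 (q = 8 of N = 11).
Normalized shortfalls: (100000−20000)/100000 = 0.8000; (100000−30000)/100000 = 0.7000; (100000−40000)/100000 = 0.6000; (100000−50000)/100000 = 0.5000; (100000−60000)/100000 = 0.4000; (100000−70000)/100000 = 0.3000; (100000−80000)/100000 = 0.2000; (100000−90000)/100000 = 0.1000.
Squared: 0.6400; 0.4900; 0.3600; 0.2500; 0.1600; 0.0900; 0.0400; 0.0100.
Sum = 2.040000; P₂ = 2.040000 / 11 = 0.185.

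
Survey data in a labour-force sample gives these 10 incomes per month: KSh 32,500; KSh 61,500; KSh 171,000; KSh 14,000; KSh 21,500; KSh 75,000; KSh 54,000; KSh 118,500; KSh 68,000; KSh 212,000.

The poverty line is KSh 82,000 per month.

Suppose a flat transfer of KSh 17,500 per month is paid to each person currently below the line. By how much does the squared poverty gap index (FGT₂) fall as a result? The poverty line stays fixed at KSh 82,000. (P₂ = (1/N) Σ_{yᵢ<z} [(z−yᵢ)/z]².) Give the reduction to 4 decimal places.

0.0988

Before: below the line — KSh 14,000, KSh 21,500, KSh 32,500, KSh 54,000, KSh 61,500, KSh 68,000, KSh 75,000; squared poverty gap index (FGT₂) = 0.181198.
After the KSh 17,500 transfer: below the line — KSh 31,500, KSh 39,000, KSh 50,000, KSh 71,500, KSh 79,000; squared poverty gap index (FGT₂) = 0.082429.
Reduction = 0.181198 − 0.082429 = 0.0988.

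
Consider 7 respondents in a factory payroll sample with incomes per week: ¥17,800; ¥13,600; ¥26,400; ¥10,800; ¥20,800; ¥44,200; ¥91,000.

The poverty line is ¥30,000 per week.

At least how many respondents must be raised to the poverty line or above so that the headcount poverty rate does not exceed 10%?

5 of the 7 respondents are poor, so H = 5/7 = 0.714.
A headcount ratio of at most 10% allows at most ⌊0.10 × 7⌋ = 0 poor respondents.
So at least 5 − 0 = 5 must be lifted.

5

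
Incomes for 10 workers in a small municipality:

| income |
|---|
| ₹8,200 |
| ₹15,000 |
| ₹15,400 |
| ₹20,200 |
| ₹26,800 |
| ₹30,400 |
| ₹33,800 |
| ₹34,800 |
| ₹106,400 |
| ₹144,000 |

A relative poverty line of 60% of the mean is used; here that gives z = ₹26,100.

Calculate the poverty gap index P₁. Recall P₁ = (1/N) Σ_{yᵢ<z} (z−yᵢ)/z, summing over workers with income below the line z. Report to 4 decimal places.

0.1747

Below z: ₹8,200, ₹15,000, ₹15,400, ₹20,200 (q = 4 of N = 10).
Gap ratios (z−y)/z: (26100−8200)/26100 = 0.6858; (26100−15000)/26100 = 0.4253; (26100−15400)/26100 = 0.4100; (26100−20200)/26100 = 0.2261.
Sum of shortfalls = 1.747126; P₁ averages over all N: 1.747126 / 10 = 0.1747.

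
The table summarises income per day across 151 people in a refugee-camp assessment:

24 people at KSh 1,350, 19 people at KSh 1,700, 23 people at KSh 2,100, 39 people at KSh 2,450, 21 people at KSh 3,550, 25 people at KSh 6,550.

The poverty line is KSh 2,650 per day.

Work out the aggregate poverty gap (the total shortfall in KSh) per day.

KSh 69,700

Below z: 24×KSh 1,350, 19×KSh 1,700, 23×KSh 2,100, 39×KSh 2,450 (q = 105 of N = 151).
Individual gaps: 24×(2650−1350) = 31200; 19×(2650−1700) = 18050; 23×(2650−2100) = 12650; 39×(2650−2450) = 7800.
Aggregate gap = KSh 69,700.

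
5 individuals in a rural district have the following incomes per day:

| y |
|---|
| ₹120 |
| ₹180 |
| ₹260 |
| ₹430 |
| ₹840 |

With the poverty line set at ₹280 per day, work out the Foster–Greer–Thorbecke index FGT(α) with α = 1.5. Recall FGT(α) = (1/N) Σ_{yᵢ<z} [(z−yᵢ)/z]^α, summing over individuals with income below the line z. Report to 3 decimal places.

Poor units: ₹120, ₹180, ₹260 (q = 3 of N = 5).
Shortfall ratios: (280−120)/280 = 0.5714; (280−180)/280 = 0.3571; (280−260)/280 = 0.0714.
Raised to α = 1.5: 0.43196; 0.21343; 0.01909.
Sum = 0.664483; FGT(1.5) = 0.664483 / 5 = 0.133.

0.133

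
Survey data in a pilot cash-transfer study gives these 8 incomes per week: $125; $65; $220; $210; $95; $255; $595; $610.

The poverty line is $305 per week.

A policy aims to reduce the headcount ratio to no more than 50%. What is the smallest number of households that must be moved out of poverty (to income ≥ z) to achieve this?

Currently q = 6 of N = 8 are below the line (H = 0.750).
A headcount ratio of at most 50% allows at most ⌊0.50 × 8⌋ = 4 poor households.
So at least 6 − 4 = 2 must be lifted.

2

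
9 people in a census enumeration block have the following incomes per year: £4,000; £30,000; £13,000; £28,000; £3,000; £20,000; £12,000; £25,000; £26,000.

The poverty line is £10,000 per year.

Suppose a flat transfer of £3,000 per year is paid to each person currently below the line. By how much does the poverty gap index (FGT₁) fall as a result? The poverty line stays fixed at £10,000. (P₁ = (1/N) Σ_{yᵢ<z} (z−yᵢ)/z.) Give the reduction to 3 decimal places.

0.067

Before: below the line — £3,000, £4,000; poverty gap index (FGT₁) = 0.14444.
After the £3,000 transfer: below the line — £6,000, £7,000; poverty gap index (FGT₁) = 0.07778.
Reduction = 0.14444 − 0.07778 = 0.067.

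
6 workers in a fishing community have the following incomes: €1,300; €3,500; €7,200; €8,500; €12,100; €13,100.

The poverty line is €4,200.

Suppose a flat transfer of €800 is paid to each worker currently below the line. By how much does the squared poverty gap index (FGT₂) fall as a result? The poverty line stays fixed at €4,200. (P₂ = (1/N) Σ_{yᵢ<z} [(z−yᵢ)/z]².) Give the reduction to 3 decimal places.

Before: below the line — €1,300, €3,500; squared poverty gap index (FGT₂) = 0.08409.
After the €800 transfer: below the line — €2,100; squared poverty gap index (FGT₂) = 0.04167.
Reduction = 0.08409 − 0.04167 = 0.042.

0.042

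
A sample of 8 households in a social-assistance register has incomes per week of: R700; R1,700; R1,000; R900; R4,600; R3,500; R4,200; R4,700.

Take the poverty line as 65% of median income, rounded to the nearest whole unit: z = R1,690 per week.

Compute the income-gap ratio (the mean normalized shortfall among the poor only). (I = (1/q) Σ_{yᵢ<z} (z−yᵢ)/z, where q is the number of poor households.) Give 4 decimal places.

Below z: R700, R900, R1,000 (q = 3 of N = 8).
Shortfall ratios (z−y)/z: 0.5858, 0.4675, 0.4083; sum = 1.461538.
The income-gap ratio divides by q (the poor only): 1.461538 / 3 = 0.4872.

0.4872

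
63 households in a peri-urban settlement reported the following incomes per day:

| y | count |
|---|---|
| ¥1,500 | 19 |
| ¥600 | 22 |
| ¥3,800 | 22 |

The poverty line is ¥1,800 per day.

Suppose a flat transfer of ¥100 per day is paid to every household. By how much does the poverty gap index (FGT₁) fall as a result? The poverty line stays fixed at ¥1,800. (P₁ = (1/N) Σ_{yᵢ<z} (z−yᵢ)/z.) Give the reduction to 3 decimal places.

0.036

Before: below the line — 22×¥600, 19×¥1,500; poverty gap index (FGT₁) = 0.28307.
After the ¥100 transfer: below the line — 22×¥700, 19×¥1,600; poverty gap index (FGT₁) = 0.24691.
Reduction = 0.28307 − 0.24691 = 0.036.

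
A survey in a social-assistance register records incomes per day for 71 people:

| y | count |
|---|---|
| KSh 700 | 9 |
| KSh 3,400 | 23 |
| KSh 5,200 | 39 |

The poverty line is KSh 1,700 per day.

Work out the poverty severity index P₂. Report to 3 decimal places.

0.044

Poor units: 9×KSh 700 (q = 9 of N = 71).
Normalized shortfalls: (1700−700)/1700 = 0.5882 (×9).
Squared: 0.3460 (×9).
Sum = 3.114187; P₂ = 3.114187 / 71 = 0.044.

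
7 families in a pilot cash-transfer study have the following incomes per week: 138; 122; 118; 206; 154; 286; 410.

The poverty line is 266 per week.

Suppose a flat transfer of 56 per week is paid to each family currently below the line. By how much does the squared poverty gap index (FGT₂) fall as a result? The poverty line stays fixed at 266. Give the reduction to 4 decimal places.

0.1022

Before: below the line — 118, 122, 138, 154, 206; squared poverty gap index (FGT₂) = 0.151765.
After the 56 transfer: below the line — 174, 178, 194, 210, 262; squared poverty gap index (FGT₂) = 0.049555.
Reduction = 0.151765 − 0.049555 = 0.1022.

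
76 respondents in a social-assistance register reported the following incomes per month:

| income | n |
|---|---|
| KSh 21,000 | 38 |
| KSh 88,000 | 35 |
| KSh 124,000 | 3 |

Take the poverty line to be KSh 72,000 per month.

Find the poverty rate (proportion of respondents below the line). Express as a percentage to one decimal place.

38 of the 76 respondents have income below KSh 72,000.
H = 38/76 = 50.0%.

50.0%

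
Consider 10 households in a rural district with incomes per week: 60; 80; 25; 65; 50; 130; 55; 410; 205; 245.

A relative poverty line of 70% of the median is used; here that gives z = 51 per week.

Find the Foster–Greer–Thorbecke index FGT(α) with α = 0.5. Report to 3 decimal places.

0.085

Below the line: 25, 50 (q = 2 of N = 10).
Shortfall ratios: (51−25)/51 = 0.5098; (51−50)/51 = 0.0196.
Raised to α = 0.5: 0.71401; 0.14003.
Sum = 0.854034; FGT(0.5) = 0.854034 / 10 = 0.085.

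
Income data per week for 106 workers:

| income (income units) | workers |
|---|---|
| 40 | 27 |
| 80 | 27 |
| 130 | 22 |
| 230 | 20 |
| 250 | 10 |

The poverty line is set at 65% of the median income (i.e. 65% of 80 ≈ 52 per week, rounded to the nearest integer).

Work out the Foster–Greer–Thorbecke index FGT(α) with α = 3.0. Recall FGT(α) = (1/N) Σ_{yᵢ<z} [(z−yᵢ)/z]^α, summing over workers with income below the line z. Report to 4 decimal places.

0.0031

Below z: 27×40 (q = 27 of N = 106).
Shortfall ratios: (52−40)/52 = 0.2308 (×27).
Raised to α = 3.0: 0.01229 (×27).
Sum = 0.331816; FGT(3.0) = 0.331816 / 106 = 0.0031.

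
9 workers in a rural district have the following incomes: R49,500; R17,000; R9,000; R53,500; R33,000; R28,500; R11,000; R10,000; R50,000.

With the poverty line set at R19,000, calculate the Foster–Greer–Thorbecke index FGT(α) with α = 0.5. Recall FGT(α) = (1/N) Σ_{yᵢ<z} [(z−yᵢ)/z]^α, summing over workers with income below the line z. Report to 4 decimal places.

0.2652

Below z: R9,000, R10,000, R11,000, R17,000 (q = 4 of N = 9).
Shortfall ratios: (19000−9000)/19000 = 0.5263; (19000−10000)/19000 = 0.4737; (19000−11000)/19000 = 0.4211; (19000−17000)/19000 = 0.1053.
Raised to α = 0.5: 0.72548; 0.68825; 0.64889; 0.32444.
Sum = 2.387052; FGT(0.5) = 2.387052 / 9 = 0.2652.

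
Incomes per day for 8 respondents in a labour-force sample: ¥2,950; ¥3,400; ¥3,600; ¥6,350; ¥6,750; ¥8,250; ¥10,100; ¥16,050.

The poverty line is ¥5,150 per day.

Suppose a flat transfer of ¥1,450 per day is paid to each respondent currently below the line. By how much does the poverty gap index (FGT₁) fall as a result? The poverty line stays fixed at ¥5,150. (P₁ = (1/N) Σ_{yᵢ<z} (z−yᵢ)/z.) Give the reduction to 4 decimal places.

Before: below the line — ¥2,950, ¥3,400, ¥3,600; poverty gap index (FGT₁) = 0.133495.
After the ¥1,450 transfer: below the line — ¥4,400, ¥4,850, ¥5,050; poverty gap index (FGT₁) = 0.027913.
Reduction = 0.133495 − 0.027913 = 0.1056.

0.1056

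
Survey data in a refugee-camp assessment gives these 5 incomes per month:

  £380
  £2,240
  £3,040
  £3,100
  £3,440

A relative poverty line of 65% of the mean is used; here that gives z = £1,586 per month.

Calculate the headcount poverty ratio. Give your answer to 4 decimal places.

0.2000

1 of the 5 households have income below £1,586.
H = 1/5 = 0.2000.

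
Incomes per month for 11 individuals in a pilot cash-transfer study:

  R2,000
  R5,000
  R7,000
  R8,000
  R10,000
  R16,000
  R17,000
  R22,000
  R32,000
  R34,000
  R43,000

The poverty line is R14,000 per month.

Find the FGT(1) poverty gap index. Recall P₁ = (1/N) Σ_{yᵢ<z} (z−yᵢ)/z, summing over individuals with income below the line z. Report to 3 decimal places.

0.247

Incomes under z: R2,000, R5,000, R7,000, R8,000, R10,000 (q = 5 of N = 11).
Normalized shortfalls: (14000−2000)/14000 = 0.8571; (14000−5000)/14000 = 0.6429; (14000−7000)/14000 = 0.5000; (14000−8000)/14000 = 0.4286; (14000−10000)/14000 = 0.2857.
Sum of shortfalls = 2.714286; P₁ averages over all N: 2.714286 / 11 = 0.247.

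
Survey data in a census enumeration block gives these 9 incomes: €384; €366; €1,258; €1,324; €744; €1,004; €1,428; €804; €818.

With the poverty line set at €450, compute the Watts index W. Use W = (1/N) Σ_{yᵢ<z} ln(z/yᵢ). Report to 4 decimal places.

Poor units: €366, €384 (q = 2 of N = 9).
Log shortfalls: ln(450/366) = 0.2066; ln(450/384) = 0.1586.
W = 0.365219 / 9 = 0.0406.

0.0406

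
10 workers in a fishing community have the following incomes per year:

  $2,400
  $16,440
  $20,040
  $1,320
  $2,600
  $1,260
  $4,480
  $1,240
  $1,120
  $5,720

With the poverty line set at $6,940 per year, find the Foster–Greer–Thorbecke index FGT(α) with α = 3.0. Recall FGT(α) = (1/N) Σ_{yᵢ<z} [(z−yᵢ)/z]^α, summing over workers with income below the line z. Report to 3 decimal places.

0.280

Below the line: $1,120, $1,240, $1,260, $1,320, $2,400, $2,600, $4,480, $5,720 (q = 8 of N = 10).
Shortfall ratios: (6940−1120)/6940 = 0.8386; (6940−1240)/6940 = 0.8213; (6940−1260)/6940 = 0.8184; (6940−1320)/6940 = 0.8098; (6940−2400)/6940 = 0.6542; (6940−2600)/6940 = 0.6254; (6940−4480)/6940 = 0.3545; (6940−5720)/6940 = 0.1758.
Raised to α = 3.0: 0.58978; 0.55405; 0.54823; 0.53104; 0.27996; 0.24456; 0.04454; 0.00543.
Sum = 2.797595; FGT(3.0) = 2.797595 / 10 = 0.280.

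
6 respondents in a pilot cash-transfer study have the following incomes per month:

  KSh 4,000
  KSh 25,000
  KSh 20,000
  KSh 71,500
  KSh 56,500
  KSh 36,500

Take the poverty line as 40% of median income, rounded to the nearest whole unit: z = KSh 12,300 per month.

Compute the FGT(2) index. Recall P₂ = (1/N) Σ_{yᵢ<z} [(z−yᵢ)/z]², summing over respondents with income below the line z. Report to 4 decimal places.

0.0759

Incomes under z: KSh 4,000 (q = 1 of N = 6).
Shortfall ratios: (12300−4000)/12300 = 0.6748.
Squared: 0.4554.
Sum = 0.455351; P₂ = 0.455351 / 6 = 0.0759.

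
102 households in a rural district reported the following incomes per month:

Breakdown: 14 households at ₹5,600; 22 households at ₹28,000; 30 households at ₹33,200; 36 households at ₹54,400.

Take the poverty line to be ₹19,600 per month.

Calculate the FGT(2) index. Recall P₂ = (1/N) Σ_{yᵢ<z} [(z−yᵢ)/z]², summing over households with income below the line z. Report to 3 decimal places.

Incomes under z: 14×₹5,600 (q = 14 of N = 102).
Shortfall ratios: (19600−5600)/19600 = 0.7143 (×14).
Squared: 0.5102 (×14).
Sum = 7.142857; P₂ = 7.142857 / 102 = 0.070.

0.070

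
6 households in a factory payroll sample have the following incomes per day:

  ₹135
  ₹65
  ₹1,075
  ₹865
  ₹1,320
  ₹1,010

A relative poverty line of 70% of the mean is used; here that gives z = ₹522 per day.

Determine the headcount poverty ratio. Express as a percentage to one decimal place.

2 of the 6 households have income below ₹522.
H = 2/6 = 33.3%.

33.3%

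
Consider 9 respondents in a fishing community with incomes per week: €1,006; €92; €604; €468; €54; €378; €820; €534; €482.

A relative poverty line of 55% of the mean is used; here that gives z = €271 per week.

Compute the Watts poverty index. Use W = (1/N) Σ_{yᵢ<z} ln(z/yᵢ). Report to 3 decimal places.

Incomes under z: €54, €92 (q = 2 of N = 9).
Log shortfalls: ln(271/54) = 1.6131; ln(271/92) = 1.0803.
W = 2.693465 / 9 = 0.299.

0.299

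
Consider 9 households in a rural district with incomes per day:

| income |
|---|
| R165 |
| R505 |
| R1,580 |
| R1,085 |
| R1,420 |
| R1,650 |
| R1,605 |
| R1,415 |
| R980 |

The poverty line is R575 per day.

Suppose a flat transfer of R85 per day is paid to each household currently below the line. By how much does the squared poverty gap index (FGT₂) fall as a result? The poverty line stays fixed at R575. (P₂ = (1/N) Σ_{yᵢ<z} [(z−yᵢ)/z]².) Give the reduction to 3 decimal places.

Before: below the line — R165, R505; squared poverty gap index (FGT₂) = 0.05814.
After the R85 transfer: below the line — R250; squared poverty gap index (FGT₂) = 0.03550.
Reduction = 0.05814 − 0.03550 = 0.023.

0.023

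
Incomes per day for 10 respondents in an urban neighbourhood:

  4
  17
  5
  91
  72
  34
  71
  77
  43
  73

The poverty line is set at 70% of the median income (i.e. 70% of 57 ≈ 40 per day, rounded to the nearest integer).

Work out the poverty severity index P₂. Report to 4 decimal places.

Poor units: 4, 5, 17, 34 (q = 4 of N = 10).
Gap ratios (z−y)/z: (40−4)/40 = 0.9000; (40−5)/40 = 0.8750; (40−17)/40 = 0.5750; (40−34)/40 = 0.1500.
Squared: 0.8100; 0.7656; 0.3306; 0.0225.
Sum = 1.928750; P₂ = 1.928750 / 10 = 0.1929.

0.1929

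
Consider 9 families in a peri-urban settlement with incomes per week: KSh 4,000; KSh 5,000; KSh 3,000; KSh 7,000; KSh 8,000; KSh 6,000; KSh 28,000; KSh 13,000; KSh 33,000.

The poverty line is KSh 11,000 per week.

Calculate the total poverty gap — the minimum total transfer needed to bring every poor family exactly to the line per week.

Incomes under z: KSh 3,000, KSh 4,000, KSh 5,000, KSh 6,000, KSh 7,000, KSh 8,000 (q = 6 of N = 9).
Individual gaps: 11000−3000 = 8000; 11000−4000 = 7000; 11000−5000 = 6000; 11000−6000 = 5000; 11000−7000 = 4000; 11000−8000 = 3000.
Aggregate gap = KSh 33,000.

KSh 33,000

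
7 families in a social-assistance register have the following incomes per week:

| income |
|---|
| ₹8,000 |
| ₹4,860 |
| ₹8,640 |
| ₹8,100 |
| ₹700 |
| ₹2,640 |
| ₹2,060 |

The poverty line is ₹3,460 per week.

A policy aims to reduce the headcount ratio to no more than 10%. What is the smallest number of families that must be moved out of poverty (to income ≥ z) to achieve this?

3

3 of the 7 families are poor, so H = 3/7 = 0.429.
A headcount ratio of at most 10% allows at most ⌊0.10 × 7⌋ = 0 poor families.
So at least 3 − 0 = 3 must be lifted.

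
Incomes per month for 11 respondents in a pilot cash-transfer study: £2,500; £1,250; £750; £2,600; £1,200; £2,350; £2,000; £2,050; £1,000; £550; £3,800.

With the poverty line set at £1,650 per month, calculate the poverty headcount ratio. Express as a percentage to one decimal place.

5 of the 11 respondents have income below £1,650.
H = 5/11 = 45.5%.

45.5%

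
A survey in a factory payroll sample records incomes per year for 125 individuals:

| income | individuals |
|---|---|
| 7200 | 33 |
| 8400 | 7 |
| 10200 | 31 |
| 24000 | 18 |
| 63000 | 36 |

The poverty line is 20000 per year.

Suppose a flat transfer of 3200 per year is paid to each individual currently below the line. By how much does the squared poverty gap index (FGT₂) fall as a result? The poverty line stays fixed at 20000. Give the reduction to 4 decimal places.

Before: below the line — 33×7200, 7×8400, 31×10200; squared poverty gap index (FGT₂) = 0.186518.
After the 3200 transfer: below the line — 33×10400, 7×11600, 31×13400; squared poverty gap index (FGT₂) = 0.097711.
Reduction = 0.186518 − 0.097711 = 0.0888.

0.0888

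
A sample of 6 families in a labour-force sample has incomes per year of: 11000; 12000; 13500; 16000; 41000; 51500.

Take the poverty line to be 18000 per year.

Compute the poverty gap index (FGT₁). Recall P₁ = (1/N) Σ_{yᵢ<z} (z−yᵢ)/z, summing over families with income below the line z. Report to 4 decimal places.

0.1806

Poor units: 11000, 12000, 13500, 16000 (q = 4 of N = 6).
Shortfall ratios: (18000−11000)/18000 = 0.3889; (18000−12000)/18000 = 0.3333; (18000−13500)/18000 = 0.2500; (18000−16000)/18000 = 0.1111.
Sum of shortfalls = 1.083333; P₁ averages over all N: 1.083333 / 6 = 0.1806.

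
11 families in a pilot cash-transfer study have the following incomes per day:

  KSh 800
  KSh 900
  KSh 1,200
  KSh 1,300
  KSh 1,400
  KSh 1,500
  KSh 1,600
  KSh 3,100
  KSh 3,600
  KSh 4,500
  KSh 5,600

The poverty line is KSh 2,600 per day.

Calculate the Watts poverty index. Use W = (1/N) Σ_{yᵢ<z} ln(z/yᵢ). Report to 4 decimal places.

0.4873

Poor units: KSh 800, KSh 900, KSh 1,200, KSh 1,300, KSh 1,400, KSh 1,500, KSh 1,600 (q = 7 of N = 11).
Log gaps: ln(2600/800) = 1.1787; ln(2600/900) = 1.0609; ln(2600/1200) = 0.7732; ln(2600/1300) = 0.6931; ln(2600/1400) = 0.6190; ln(2600/1500) = 0.5500; ln(2600/1600) = 0.4855.
W = 5.360457 / 11 = 0.4873.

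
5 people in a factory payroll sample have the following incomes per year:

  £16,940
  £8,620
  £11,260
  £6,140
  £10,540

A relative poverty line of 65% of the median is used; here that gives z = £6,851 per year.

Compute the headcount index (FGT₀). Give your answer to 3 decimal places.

0.200

1 of the 5 people have income below £6,851.
H = 1/5 = 0.200.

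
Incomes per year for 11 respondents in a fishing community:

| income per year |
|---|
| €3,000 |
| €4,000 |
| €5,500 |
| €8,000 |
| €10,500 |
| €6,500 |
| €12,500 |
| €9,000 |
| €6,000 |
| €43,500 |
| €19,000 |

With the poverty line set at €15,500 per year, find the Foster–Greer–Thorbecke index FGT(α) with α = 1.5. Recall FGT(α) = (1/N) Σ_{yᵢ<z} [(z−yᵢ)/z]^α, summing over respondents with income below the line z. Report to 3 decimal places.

0.335

Below the line: €3,000, €4,000, €5,500, €6,000, €6,500, €8,000, €9,000, €10,500, €12,500 (q = 9 of N = 11).
Gap ratios (z−y)/z: (15500−3000)/15500 = 0.8065; (15500−4000)/15500 = 0.7419; (15500−5500)/15500 = 0.6452; (15500−6000)/15500 = 0.6129; (15500−6500)/15500 = 0.5806; (15500−8000)/15500 = 0.4839; (15500−9000)/15500 = 0.4194; (15500−10500)/15500 = 0.3226; (15500−12500)/15500 = 0.1935.
Raised to α = 1.5: 0.72421; 0.63907; 0.51821; 0.47983; 0.44245; 0.33658; 0.27156; 0.18321; 0.08515.
Sum = 3.680287; FGT(1.5) = 3.680287 / 11 = 0.335.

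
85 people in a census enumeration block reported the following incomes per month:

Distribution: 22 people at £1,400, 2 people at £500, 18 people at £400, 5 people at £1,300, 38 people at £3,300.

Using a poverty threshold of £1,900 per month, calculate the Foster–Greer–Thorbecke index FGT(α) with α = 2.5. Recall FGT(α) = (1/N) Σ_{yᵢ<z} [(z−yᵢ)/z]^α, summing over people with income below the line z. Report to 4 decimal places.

0.1407

Below the line: 18×£400, 2×£500, 5×£1,300, 22×£1,400 (q = 47 of N = 85).
Normalized shortfalls: (1900−400)/1900 = 0.7895 (×18); (1900−500)/1900 = 0.7368 (×2); (1900−1300)/1900 = 0.3158 (×5); (1900−1400)/1900 = 0.2632 (×22).
Raised to α = 2.5: 0.55379 (×18); 0.46605 (×2); 0.05604 (×5); 0.03553 (×22).
Sum = 11.962065; FGT(2.5) = 11.962065 / 85 = 0.1407.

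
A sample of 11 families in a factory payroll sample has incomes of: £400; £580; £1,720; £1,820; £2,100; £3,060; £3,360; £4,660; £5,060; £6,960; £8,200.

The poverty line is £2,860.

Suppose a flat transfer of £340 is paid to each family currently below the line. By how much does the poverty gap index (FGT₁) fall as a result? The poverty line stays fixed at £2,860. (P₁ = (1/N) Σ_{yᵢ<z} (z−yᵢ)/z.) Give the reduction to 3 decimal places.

0.054

Before: below the line — £400, £580, £1,720, £1,820, £2,100; poverty gap index (FGT₁) = 0.24412.
After the £340 transfer: below the line — £740, £920, £2,060, £2,160, £2,440; poverty gap index (FGT₁) = 0.19008.
Reduction = 0.24412 − 0.19008 = 0.054.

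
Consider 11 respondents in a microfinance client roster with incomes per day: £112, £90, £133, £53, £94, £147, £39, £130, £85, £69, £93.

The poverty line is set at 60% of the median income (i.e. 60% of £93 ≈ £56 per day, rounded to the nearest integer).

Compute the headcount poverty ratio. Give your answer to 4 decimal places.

0.1818

2 of the 11 respondents have income below £56.
H = 2/11 = 0.1818.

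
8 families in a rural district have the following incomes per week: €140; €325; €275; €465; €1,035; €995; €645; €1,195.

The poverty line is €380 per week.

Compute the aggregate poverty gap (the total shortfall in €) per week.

€400

Below the line: €140, €275, €325 (q = 3 of N = 8).
Individual gaps: 380−140 = 240; 380−275 = 105; 380−325 = 55.
Aggregate gap = €400.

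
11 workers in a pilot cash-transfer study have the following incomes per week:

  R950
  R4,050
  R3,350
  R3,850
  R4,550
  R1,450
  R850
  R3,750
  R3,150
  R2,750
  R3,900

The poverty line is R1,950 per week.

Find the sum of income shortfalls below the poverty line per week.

Poor units: R850, R950, R1,450 (q = 3 of N = 11).
Individual gaps: 1950−850 = 1100; 1950−950 = 1000; 1950−1450 = 500.
Aggregate gap = R2,600.

R2,600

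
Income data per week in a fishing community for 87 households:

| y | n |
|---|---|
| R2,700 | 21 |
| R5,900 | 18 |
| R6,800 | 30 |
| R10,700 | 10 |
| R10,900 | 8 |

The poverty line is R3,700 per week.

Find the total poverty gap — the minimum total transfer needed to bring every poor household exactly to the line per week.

Incomes under z: 21×R2,700 (q = 21 of N = 87).
Individual gaps: 21×(3700−2700) = 21000.
Aggregate gap = R21,000.

R21,000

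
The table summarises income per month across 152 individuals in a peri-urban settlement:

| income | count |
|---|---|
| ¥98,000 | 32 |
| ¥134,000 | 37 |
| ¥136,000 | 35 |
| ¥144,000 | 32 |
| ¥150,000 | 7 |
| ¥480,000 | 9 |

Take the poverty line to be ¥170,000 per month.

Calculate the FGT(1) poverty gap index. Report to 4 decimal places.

0.2244

Below the line: 32×¥98,000, 37×¥134,000, 35×¥136,000, 32×¥144,000, 7×¥150,000 (q = 143 of N = 152).
Gap ratios (z−y)/z: (170000−98000)/170000 = 0.4235 (×32); (170000−134000)/170000 = 0.2118 (×37); (170000−136000)/170000 = 0.2000 (×35); (170000−144000)/170000 = 0.1529 (×32); (170000−150000)/170000 = 0.1176 (×7).
Sum of shortfalls = 34.105882; P₁ averages over all N: 34.105882 / 152 = 0.2244.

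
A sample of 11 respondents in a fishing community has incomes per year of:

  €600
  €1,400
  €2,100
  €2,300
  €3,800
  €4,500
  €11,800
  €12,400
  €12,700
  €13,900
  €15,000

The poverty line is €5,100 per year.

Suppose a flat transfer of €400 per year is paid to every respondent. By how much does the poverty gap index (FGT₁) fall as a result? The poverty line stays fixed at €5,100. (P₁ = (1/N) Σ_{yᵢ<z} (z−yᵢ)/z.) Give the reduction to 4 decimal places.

Before: below the line — €600, €1,400, €2,100, €2,300, €3,800, €4,500; poverty gap index (FGT₁) = 0.283422.
After the €400 transfer: below the line — €1,000, €1,800, €2,500, €2,700, €4,200, €4,900; poverty gap index (FGT₁) = 0.240642.
Reduction = 0.283422 − 0.240642 = 0.0428.

0.0428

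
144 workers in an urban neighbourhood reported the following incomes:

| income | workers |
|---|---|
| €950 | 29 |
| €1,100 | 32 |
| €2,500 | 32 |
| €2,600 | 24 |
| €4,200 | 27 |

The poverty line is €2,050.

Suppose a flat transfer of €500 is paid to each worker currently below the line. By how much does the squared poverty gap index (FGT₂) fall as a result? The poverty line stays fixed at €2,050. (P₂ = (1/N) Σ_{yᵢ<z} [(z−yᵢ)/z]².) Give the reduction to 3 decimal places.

Before: below the line — 29×€950, 32×€1,100; squared poverty gap index (FGT₂) = 0.10571.
After the €500 transfer: below the line — 29×€1,450, 32×€1,600; squared poverty gap index (FGT₂) = 0.02796.
Reduction = 0.10571 − 0.02796 = 0.078.

0.078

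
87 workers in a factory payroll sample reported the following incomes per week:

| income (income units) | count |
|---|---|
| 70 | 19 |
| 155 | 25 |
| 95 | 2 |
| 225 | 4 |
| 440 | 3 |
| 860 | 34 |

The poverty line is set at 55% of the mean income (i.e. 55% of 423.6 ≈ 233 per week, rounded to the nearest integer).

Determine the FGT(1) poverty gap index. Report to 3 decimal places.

Poor units: 19×70, 2×95, 25×155, 4×225 (q = 50 of N = 87).
Gap ratios (z−y)/z: (233−70)/233 = 0.6996 (×19); (233−95)/233 = 0.5923 (×2); (233−155)/233 = 0.3348 (×25); (233−225)/233 = 0.0343 (×4).
Sum of shortfalls = 22.982833; P₁ averages over all N: 22.982833 / 87 = 0.264.

0.264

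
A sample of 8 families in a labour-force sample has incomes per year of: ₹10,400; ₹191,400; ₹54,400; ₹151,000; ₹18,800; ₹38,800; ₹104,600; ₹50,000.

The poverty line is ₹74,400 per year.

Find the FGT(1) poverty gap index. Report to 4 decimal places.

0.3353

Incomes under z: ₹10,400, ₹18,800, ₹38,800, ₹50,000, ₹54,400 (q = 5 of N = 8).
Gap ratios (z−y)/z: (74400−10400)/74400 = 0.8602; (74400−18800)/74400 = 0.7473; (74400−38800)/74400 = 0.4785; (74400−50000)/74400 = 0.3280; (74400−54400)/74400 = 0.2688.
Sum of shortfalls = 2.682796; P₁ averages over all N: 2.682796 / 8 = 0.3353.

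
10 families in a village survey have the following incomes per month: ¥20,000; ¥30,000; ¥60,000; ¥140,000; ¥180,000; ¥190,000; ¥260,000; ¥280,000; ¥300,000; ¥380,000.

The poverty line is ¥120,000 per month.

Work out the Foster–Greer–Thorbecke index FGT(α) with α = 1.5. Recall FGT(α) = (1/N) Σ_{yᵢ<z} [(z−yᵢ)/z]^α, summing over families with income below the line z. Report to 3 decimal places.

Below z: ¥20,000, ¥30,000, ¥60,000 (q = 3 of N = 10).
Relative gaps: (120000−20000)/120000 = 0.8333; (120000−30000)/120000 = 0.7500; (120000−60000)/120000 = 0.5000.
Raised to α = 1.5: 0.76073; 0.64952; 0.35355.
Sum = 1.763798; FGT(1.5) = 1.763798 / 10 = 0.176.

0.176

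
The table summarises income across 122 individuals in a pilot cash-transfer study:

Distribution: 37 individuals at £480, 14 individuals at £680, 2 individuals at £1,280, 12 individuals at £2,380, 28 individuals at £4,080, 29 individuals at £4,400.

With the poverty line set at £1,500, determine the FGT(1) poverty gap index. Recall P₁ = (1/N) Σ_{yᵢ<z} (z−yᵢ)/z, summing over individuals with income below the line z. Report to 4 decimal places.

Incomes under z: 37×£480, 14×£680, 2×£1,280 (q = 53 of N = 122).
Relative gaps: (1500−480)/1500 = 0.6800 (×37); (1500−680)/1500 = 0.5467 (×14); (1500−1280)/1500 = 0.1467 (×2).
Sum of shortfalls = 33.106667; P₁ averages over all N: 33.106667 / 122 = 0.2714.

0.2714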